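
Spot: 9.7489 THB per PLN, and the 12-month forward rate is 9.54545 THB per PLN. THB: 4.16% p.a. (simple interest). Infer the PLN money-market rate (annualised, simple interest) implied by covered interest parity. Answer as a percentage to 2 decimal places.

6.38%

T = 1 year.
CIP gives F = S · g_THB/g_PLN, so g_THB/g_PLN = 9.54545/9.7489 = 0.9791310.
THB growth factor: 1 + 0.0416×1 = 1.041600.
Hence g_PLN = 1.0638005.
(1.0638005 − 1)/T = 0.063800, i.e. 6.38%.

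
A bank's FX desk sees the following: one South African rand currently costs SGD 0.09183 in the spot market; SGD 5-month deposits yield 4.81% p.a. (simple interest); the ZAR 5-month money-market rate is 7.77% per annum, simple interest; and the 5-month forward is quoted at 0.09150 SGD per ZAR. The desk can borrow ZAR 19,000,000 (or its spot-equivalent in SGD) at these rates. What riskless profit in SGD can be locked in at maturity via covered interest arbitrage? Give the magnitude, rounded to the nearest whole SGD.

SGD 15,046

T = 5/12 years.
Route A — deposit ZAR, sell forward: 19,000,000 × 1.032375 × 0.09150 = SGD 1,794,783.94.
Route B — convert at spot, deposit SGD: 19,000,000 × 0.09183 × 1.020041667 = SGD 1,779,738.10.
The quoted forward overvalues ZAR, so borrow SGD, buy ZAR at spot, deposit the ZAR at 7.77%, and sell the proceeds forward at 0.09150.
The gap between the two covered legs is SGD 15,046.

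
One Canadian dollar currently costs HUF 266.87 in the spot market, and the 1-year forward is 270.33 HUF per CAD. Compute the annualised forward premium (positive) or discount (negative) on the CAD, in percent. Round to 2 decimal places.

T = 1 year.
(F − S)/S = (270.33 − 266.87)/266.87 = 0.0129651.
Per annum: 0.0129651 / 1 = 0.012965 = 1.30%.

+1.30%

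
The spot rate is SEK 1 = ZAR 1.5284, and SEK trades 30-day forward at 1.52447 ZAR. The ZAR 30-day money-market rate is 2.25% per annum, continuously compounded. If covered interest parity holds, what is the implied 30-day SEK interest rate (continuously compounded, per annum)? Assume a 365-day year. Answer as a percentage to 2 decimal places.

T = 30/365 years.
F/S = 1.52447/1.5284 = 0.9974287 = (growth of ZAR) / (growth of SEK).
The ZAR side grows by e^(0.0225×30/365) = 1.001851.
That pins the SEK growth at 1.0044337.
Take logs: ln 1.0044337 / (30/365) = 0.053824, so 5.38%.

5.38%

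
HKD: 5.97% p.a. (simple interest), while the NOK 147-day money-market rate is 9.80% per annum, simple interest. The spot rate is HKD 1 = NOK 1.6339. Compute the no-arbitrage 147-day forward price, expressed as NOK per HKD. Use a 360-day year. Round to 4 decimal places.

1.6588

T = 147/360 years.
Growth of 1 NOK over T: 1 + 0.0980×147/360 = 1.0400167.
HKD accumulates by 1 + 0.0597×147/360 = 1.0243775.
So F = 1.6339 × 1.0400167 / 1.0243775 = 1.658845 (NOK/HKD).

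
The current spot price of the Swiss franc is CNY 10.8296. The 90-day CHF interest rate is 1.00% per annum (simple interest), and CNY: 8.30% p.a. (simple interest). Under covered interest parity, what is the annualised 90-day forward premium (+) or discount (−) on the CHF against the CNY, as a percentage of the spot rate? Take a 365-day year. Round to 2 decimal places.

+7.28%

T = 90/365 years.
CIP forward (CNY per CHF) = 10.8296 × 1.0204658/1.0024658 = 11.0240533.
(F − S)/S ÷ T = (11.0240533 − 10.8296)/10.8296/(90/365) = 0.072820 → 7.28%.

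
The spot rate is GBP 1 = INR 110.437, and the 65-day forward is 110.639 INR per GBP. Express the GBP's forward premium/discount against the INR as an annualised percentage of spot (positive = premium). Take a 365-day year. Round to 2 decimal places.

+1.03%

T = 65/365 years.
(F − S)/S = (110.639 − 110.437)/110.437 = 0.0018291.
×(1/T) gives 1.03% p.a.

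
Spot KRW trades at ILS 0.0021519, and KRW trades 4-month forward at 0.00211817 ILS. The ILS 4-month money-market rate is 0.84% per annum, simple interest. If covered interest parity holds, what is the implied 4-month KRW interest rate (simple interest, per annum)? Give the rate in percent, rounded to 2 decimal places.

5.63%

T = 4/12 years.
By CIP, F/S equals the ILS-to-KRW growth ratio: 0.00211817/0.0021519 = 0.9843255.
ILS growth factor: 1 + 0.0084×4/12 = 1.002800.
That pins the KRW growth at 1.0187687.
r = (1.0187687 − 1)/(4/12) = 0.056306 → 5.63%.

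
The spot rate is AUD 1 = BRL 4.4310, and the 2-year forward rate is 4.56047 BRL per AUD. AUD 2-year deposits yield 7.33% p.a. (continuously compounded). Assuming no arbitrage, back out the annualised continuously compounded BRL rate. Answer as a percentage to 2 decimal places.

8.77%

T = 2 years.
CIP gives F = S · g_BRL/g_AUD, so g_BRL/g_AUD = 4.56047/4.431 = 1.0292191.
The AUD side grows by e^(0.0733×2) = 1.1578907.
So the BRL growth factor = 1.1917232.
r = ln(1.1917232)/2 = 0.087700 → 8.77%.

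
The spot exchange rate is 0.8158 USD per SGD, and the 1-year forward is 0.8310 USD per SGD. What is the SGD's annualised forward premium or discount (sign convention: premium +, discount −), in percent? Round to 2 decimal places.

+1.86%

T = 1 year.
(F − S)/S = (0.8310 − 0.8158)/0.8158 = 0.0186320.
Annualise by dividing by T: 0.0186320 / 1 = 0.018632 → 1.86%.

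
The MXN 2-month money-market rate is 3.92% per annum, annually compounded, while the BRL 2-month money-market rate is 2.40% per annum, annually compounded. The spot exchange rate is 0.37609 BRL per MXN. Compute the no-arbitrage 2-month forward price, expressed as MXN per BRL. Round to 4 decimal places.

2.6655

T = 2/12 years.
Growth of 1 BRL over T: (1 + 0.0240)^(2/12) = 1.0039606.
MXN accumulates by (1 + 0.0392)^(2/12) = 1.0064291.
CIP: F = S · (grow BRL)/(grow MXN) = 0.37609 × 1.0039606/1.0064291 = 0.3751676 BRL per MXN.
Invert for MXN per BRL: 1 / 0.3751676 = 2.6655.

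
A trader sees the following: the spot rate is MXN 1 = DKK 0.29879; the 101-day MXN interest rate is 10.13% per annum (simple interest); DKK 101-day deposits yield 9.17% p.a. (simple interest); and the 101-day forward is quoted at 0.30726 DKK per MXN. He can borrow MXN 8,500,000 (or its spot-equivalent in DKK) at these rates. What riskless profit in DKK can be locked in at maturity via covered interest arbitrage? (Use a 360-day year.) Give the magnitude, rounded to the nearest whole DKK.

DKK 80,881

T = 101/360 years.
Route A — deposit MXN, sell forward: 8,500,000 × 1.028420278 × 0.30726 = DKK 2,685,935.52.
Route B — convert at spot, deposit DKK: 8,500,000 × 0.29879 × 1.025726944 = DKK 2,605,054.11.
The quoted forward overvalues MXN, so borrow DKK, buy MXN at spot, deposit the MXN at 10.13%, and sell the proceeds forward at 0.30726.
The gap between the two covered legs is DKK 80,881.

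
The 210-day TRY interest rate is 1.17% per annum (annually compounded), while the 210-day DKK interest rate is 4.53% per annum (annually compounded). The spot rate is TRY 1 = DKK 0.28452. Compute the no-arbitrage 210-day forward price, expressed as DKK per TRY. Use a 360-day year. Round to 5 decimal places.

T = 210/360 years.
Growth of 1 DKK over T: (1 + 0.0453)^(210/360) = 1.0261808.
TRY growth factor: (1 + 0.0117)^(210/360) = 1.0068085.
Forward (DKK per TRY) = 0.28452 × 1.0261808 / 1.0068085 = 0.2899945.

0.28999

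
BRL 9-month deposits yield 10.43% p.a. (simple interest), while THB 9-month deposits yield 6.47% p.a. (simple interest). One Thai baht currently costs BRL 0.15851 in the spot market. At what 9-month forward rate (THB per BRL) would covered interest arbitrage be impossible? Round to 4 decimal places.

6.1350

T = 9/12 years.
Growth of 1 BRL over T: 1 + 0.1043×9/12 = 1.078225.
THB growth factor: 1 + 0.0647×9/12 = 1.048525.
CIP: F = S · (grow BRL)/(grow THB) = 0.15851 × 1.078225/1.048525 = 0.1629999 BRL per THB.
Quoted the other way: 1/0.1629999 = 6.1350 THB per BRL.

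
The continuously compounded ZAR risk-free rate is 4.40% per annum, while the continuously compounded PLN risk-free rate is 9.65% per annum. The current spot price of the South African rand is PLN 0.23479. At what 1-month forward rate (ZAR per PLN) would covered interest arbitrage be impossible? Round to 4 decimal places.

T = 1/12 years.
Growth of 1 PLN over T: e^(0.0965×1/12) = 1.0080741.
Growth of 1 ZAR over T: e^(0.0440×1/12) = 1.0036734.
Forward (PLN per ZAR) = 0.23479 × 1.0080741 / 1.0036734 = 0.2358195.
Invert for ZAR per PLN: 1 / 0.2358195 = 4.2405.

4.2405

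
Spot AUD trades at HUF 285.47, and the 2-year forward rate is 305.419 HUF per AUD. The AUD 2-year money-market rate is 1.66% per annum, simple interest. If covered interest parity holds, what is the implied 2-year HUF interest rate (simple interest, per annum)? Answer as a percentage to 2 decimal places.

T = 2 years.
CIP gives F = S · g_HUF/g_AUD, so g_HUF/g_AUD = 305.419/285.47 = 1.0698812.
AUD growth factor: 1 + 0.0166×2 = 1.033200.
So the HUF growth factor = 1.1054013.
(1.1054013 − 1)/T = 0.052701, i.e. 5.27%.

5.27%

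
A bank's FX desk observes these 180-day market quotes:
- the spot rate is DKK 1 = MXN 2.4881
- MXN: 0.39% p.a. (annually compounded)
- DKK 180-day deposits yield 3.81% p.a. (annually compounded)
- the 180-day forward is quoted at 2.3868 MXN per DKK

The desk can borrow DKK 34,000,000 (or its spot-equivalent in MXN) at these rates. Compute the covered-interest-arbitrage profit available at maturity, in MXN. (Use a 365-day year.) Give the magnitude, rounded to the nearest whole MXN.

MXN 2,096,435

T = 180/365 years.
Keep in DKK, deliver into the forward: 34,000,000·1.0186110149·2.3868 = MXN 82,661,506.19.
Swap to MXN now, deposit: 34,000,000·2.4881·1.0019213905 = MXN 84,757,940.80.
The quoted forward undervalues DKK, so borrow DKK, convert to MXN at spot, deposit the MXN at 0.39%, and buy DKK forward at 2.3868 to cover the loan.
Arbitrage profit = |82,661,506.19 − 84,757,940.80| = MXN 2,096,435.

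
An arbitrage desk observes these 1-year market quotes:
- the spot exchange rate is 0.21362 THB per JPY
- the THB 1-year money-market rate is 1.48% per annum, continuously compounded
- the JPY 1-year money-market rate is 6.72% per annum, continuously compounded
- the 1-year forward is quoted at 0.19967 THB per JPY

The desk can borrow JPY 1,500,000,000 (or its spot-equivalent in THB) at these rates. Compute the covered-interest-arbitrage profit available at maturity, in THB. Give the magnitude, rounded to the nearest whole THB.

THB 4,884,231

T = 1 year.
Keep in JPY, deliver into the forward: 1,500,000,000·1.06950935866·0.19967 = THB 320,323,400.47.
Swap to THB now, deposit: 1,500,000,000·0.21362·1.0149100623 = THB 325,207,631.26.
The quoted forward undervalues JPY, so borrow JPY, convert to THB at spot, deposit the THB at 1.48%, and buy JPY forward at 0.19967 to cover the loan.
Profit = 325,207,631.26 − 320,323,400.47 = THB 4,884,231.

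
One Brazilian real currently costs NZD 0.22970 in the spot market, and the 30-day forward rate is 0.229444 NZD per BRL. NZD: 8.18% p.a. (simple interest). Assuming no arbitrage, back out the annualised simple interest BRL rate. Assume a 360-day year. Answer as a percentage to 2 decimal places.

9.53%

T = 30/360 years.
By CIP, F/S equals the NZD-to-BRL growth ratio: 0.229444/0.2297 = 0.9988855.
NZD growth factor: 1 + 0.0818×30/360 = 1.0068167.
That pins the BRL growth at 1.007940.
r = (1.007940 − 1)/(30/360) = 0.095280 → 9.53%.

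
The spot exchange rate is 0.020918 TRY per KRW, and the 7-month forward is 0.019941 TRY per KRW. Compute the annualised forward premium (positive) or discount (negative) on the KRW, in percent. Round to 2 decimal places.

T = 7/12 years.
KRW trades forward at -4.67062% vs spot over the period.
×(1/T) gives -8.01% p.a.

-8.01%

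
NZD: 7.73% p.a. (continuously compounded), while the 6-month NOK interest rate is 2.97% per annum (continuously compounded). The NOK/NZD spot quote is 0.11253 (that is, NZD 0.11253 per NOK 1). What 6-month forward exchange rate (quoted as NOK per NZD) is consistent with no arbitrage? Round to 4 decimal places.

T = 6/12 years.
NZD accumulates by e^(0.0773×6/12) = 1.0394066.
Growth of 1 NOK over T: e^(0.0297×6/12) = 1.0149608.
So F = 0.11253 × 1.0394066 / 1.0149608 = 0.1152403 (NZD/NOK).
Quoted the other way: 1/0.1152403 = 8.6775 NOK per NZD.

8.6775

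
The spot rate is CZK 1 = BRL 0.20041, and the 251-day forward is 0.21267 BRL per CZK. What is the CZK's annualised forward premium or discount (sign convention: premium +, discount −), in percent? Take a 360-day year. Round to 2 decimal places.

T = 251/360 years.
Period premium: (0.21267 − 0.20041)/0.20041 = 0.0611746.
×(1/T) gives 8.77% p.a.

+8.77%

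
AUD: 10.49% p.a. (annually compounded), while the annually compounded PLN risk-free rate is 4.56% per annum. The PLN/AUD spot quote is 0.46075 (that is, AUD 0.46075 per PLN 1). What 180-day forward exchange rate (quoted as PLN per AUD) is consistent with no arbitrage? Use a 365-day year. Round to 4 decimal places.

T = 180/365 years.
Growth of 1 AUD over T: (1 + 0.1049)^(180/365) = 1.0504243.
PLN accumulates by (1 + 0.0456)^(180/365) = 1.0222336.
So F = 0.46075 × 1.0504243 / 1.0222336 = 0.4734564 (AUD/PLN).
Quoted the other way: 1/0.4734564 = 2.1121 PLN per AUD.

2.1121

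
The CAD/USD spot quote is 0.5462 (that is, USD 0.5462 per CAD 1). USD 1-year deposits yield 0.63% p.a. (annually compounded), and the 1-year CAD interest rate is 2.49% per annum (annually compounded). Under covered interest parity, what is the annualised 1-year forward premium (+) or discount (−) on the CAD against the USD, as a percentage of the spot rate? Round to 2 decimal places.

-1.81%

T = 1 year.
CIP forward (USD per CAD) = 0.5462 × 1.006300/1.024900 = 0.5362875.
Annualised premium = (F − S)/S × (1/T) = (0.5362875 − 0.5462)/0.5462 ÷ 1 = -1.81%.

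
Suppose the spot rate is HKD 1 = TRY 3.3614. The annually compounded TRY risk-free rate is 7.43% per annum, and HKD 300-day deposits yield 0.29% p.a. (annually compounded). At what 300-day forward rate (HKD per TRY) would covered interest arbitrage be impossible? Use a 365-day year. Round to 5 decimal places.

T = 300/365 years.
Growth of 1 TRY over T: (1 + 0.0743)^(300/365) = 1.0606758.
HKD growth factor: (1 + 0.0029)^(300/365) = 1.0023829.
CIP: F = S · (grow TRY)/(grow HKD) = 3.3614 × 1.0606758/1.0023829 = 3.556880 TRY per HKD.
Quoted the other way: 1/3.556880 = 0.28115 HKD per TRY.

0.28115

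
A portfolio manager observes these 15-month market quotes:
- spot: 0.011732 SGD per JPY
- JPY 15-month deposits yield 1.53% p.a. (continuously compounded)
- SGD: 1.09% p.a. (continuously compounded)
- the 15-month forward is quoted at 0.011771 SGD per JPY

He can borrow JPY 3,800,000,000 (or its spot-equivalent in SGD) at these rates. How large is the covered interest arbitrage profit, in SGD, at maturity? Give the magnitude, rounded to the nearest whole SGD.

SGD 400,309

T = 15/12 years.
Route A — deposit JPY, sell forward: 3,800,000,000 × 1.0193090543 × 0.011771 = SGD 45,593,490.14.
Route B — convert at spot, deposit SGD: 3,800,000,000 × 0.011732 × 1.0137182433 = SGD 45,193,181.24.
The quoted forward overvalues JPY, so borrow SGD, buy JPY at spot, deposit the JPY at 1.53%, and sell the proceeds forward at 0.011771.
The gap between the two covered legs is SGD 400,309.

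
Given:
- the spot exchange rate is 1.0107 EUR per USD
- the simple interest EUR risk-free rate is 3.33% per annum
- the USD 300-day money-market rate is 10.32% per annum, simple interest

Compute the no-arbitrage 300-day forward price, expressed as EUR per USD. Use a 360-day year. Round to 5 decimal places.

T = 300/360 years.
Growth of 1 EUR over T: 1 + 0.0333×300/360 = 1.027750.
USD growth factor: 1 + 0.1032×300/360 = 1.086000.
So F = 1.0107 × 1.027750 / 1.086000 = 0.9564889 (EUR/USD).

0.95649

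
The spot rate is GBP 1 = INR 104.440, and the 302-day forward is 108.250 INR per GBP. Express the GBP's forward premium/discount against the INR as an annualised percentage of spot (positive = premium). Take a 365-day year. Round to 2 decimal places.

+4.41%

T = 302/365 years.
GBP trades forward at +3.64803% vs spot over the period.
Per annum: 0.0364803 / (302/365) = 0.044090 = 4.41%.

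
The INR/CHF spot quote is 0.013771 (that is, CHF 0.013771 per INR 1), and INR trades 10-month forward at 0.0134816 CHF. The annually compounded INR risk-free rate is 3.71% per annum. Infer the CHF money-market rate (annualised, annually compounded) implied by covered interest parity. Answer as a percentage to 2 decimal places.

T = 10/12 years.
CIP gives F = S · g_CHF/g_INR, so g_CHF/g_INR = 0.0134816/0.013771 = 0.9789848.
The INR side grows by (1 + 0.0371)^(10/12) = 1.0308224.
Hence g_CHF = 1.0091595.
r = 1.0091595^(12/10) − 1 = 0.011001 → 1.10%.

1.10%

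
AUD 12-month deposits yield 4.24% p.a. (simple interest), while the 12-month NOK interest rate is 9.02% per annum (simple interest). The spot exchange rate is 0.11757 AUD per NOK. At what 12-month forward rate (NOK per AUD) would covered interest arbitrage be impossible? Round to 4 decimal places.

T = 1 year.
AUD growth factor: 1 + 0.0424×1 = 1.042400.
Growth of 1 NOK over T: 1 + 0.0902×1 = 1.090200.
CIP: F = S · (grow AUD)/(grow NOK) = 0.11757 × 1.042400/1.090200 = 0.1124151 AUD per NOK.
Invert for NOK per AUD: 1 / 0.1124151 = 8.8956.

8.8956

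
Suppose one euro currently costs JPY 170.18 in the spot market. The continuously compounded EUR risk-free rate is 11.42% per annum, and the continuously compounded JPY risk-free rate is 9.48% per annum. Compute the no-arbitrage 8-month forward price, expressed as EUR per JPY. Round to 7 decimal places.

0.0059526

T = 8/12 years.
JPY accumulates by e^(0.0948×8/12) = 1.0652399.
EUR accumulates by e^(0.1142×8/12) = 1.0791064.
Forward (JPY per EUR) = 170.18 × 1.0652399 / 1.0791064 = 167.9932.
Invert for EUR per JPY: 1 / 167.9932 = 0.0059526.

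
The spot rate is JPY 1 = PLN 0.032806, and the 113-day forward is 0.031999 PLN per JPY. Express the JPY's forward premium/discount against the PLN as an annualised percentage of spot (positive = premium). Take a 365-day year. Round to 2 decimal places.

-7.95%

T = 113/365 years.
JPY trades forward at -2.45992% vs spot over the period.
Per annum: -0.0245992 / (113/365) = -0.079458 = -7.95%.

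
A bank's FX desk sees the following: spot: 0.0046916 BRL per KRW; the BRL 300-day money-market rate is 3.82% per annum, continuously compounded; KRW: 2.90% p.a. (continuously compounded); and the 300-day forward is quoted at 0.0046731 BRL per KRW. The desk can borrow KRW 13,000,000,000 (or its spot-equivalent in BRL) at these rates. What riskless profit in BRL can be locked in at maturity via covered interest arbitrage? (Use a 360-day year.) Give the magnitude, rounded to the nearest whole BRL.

T = 300/360 years.
Route A — deposit KRW, sell forward: 13,000,000,000 × 1.0244610472 × 0.0046731 = BRL 62,236,315.96.
Route B — convert at spot, deposit BRL: 13,000,000,000 × 0.0046916 × 1.0323454334 = BRL 62,963,573.86.
The quoted forward undervalues KRW, so borrow KRW, convert to BRL at spot, deposit the BRL at 3.82%, and buy KRW forward at 0.0046731 to cover the loan.
Arbitrage profit = |62,236,315.96 − 62,963,573.86| = BRL 727,258.

BRL 727,258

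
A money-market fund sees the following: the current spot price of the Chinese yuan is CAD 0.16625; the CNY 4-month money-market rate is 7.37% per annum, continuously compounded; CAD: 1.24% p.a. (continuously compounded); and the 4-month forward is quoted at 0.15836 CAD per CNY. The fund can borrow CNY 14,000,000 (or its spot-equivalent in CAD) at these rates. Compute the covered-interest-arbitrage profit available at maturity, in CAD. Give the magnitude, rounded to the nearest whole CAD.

CAD 64,960

T = 4/12 years.
Route A — deposit CNY, sell forward: 14,000,000 × 1.024870914 × 0.15836 = CAD 2,272,179.81.
Route B — convert at spot, deposit CAD: 14,000,000 × 0.16625 × 1.004141887 = CAD 2,337,140.24.
The quoted forward undervalues CNY, so borrow CNY, convert to CAD at spot, deposit the CAD at 1.24%, and buy CNY forward at 0.15836 to cover the loan.
Arbitrage profit = |2,272,179.81 − 2,337,140.24| = CAD 64,960.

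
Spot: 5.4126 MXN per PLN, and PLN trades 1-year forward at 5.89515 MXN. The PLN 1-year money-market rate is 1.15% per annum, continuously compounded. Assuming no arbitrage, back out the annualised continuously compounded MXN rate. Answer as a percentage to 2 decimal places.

T = 1 year.
By CIP, F/S equals the MXN-to-PLN growth ratio: 5.89515/5.4126 = 1.0891531.
PLN growth factor: e^(0.0115×1) = 1.0115664.
That pins the MXN growth at 1.1017507.
r = ln(1.1017507)/1 = 0.096900 → 9.69%.

9.69%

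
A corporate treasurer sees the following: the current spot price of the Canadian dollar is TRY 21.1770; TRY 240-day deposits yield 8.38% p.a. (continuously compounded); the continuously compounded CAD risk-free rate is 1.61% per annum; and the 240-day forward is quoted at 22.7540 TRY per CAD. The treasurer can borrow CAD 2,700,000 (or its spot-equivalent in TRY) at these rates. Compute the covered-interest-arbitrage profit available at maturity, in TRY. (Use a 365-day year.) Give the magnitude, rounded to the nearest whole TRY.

T = 240/365 years.
Keep in CAD, deliver into the forward: 2,700,000·1.0106425345·22.7540 = TRY 62,089,632.62.
Swap to TRY now, deposit: 2,700,000·21.1770·1.0566477215 = TRY 60,416,897.76.
The quoted forward overvalues CAD, so borrow TRY, buy CAD at spot, deposit the CAD at 1.61%, and sell the proceeds forward at 22.7540.
Profit = 62,089,632.62 − 60,416,897.76 = TRY 1,672,735.

TRY 1,672,735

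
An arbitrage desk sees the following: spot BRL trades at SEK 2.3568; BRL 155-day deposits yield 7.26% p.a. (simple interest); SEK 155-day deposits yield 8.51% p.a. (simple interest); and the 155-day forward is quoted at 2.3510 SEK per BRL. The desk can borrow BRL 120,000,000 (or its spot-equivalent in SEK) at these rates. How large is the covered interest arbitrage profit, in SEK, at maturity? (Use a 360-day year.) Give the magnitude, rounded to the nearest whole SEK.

T = 155/360 years.
Route A — deposit BRL, sell forward: 120,000,000 × 1.03125833333 × 2.3510 = SEK 290,938,601.00.
Route B — convert at spot, deposit SEK: 120,000,000 × 2.3568 × 1.03664027778 = SEK 293,178,456.80.
The quoted forward undervalues BRL, so borrow BRL, convert to SEK at spot, deposit the SEK at 8.51%, and buy BRL forward at 2.3510 to cover the loan.
The gap between the two covered legs is SEK 2,239,856.

SEK 2,239,856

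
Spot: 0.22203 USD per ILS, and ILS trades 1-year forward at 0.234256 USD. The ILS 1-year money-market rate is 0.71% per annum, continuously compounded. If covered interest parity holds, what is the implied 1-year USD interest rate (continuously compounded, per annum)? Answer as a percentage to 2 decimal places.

6.07%

T = 1 year.
F/S = 0.234256/0.22203 = 1.0550646 = (growth of USD) / (growth of ILS).
ILS growth factor: e^(0.0071×1) = 1.0071253.
Hence g_USD = 1.0625823.
Take logs: ln 1.0625823 / 1 = 0.060702, so 6.07%.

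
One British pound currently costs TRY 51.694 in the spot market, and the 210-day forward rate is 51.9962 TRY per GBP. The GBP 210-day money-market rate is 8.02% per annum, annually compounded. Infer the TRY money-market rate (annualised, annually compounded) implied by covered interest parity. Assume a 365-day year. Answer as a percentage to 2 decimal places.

9.12%

T = 210/365 years.
CIP gives F = S · g_TRY/g_GBP, so g_TRY/g_GBP = 51.9962/51.694 = 1.0058459.
The GBP side grows by (1 + 0.0802)^(210/365) = 1.0453853.
So the TRY growth factor = 1.0514965.
r = 1.0514965^(365/210) − 1 = 0.091199 → 9.12%.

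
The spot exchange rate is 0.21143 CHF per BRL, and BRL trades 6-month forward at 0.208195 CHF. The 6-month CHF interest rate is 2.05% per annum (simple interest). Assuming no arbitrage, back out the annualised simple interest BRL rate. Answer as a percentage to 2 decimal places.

5.19%

T = 6/12 years.
By CIP, F/S equals the CHF-to-BRL growth ratio: 0.208195/0.21143 = 0.9846994.
CHF growth factor: 1 + 0.0205×6/12 = 1.010250.
That pins the BRL growth at 1.0259476.
r = (1.0259476 − 1)/(6/12) = 0.051895 → 5.19%.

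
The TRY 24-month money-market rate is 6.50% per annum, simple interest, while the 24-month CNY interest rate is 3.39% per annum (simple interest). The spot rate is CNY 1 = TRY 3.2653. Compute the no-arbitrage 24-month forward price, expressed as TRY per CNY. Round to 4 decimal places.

T = 2 years.
Growth of 1 TRY over T: 1 + 0.0650×2 = 1.130000.
CNY growth factor: 1 + 0.0339×2 = 1.067800.
Forward (TRY per CNY) = 3.2653 × 1.130000 / 1.067800 = 3.455506.

3.4555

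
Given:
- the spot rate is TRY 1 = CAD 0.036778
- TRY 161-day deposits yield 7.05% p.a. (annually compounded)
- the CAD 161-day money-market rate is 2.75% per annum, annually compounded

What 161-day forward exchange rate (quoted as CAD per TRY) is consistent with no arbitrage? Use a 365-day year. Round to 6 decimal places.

T = 161/365 years.
CAD accumulates by (1 + 0.0275)^(161/365) = 1.0120382.
TRY growth factor: (1 + 0.0705)^(161/365) = 1.0305061.
CIP: F = S · (grow CAD)/(grow TRY) = 0.036778 × 1.0120382/1.0305061 = 0.03611889 CAD per TRY.

0.036119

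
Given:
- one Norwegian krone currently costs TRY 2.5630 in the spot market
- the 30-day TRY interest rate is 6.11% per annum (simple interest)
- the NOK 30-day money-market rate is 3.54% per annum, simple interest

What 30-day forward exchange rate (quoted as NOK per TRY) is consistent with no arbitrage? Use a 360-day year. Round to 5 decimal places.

T = 30/360 years.
TRY accumulates by 1 + 0.0611×30/360 = 1.0050917.
Growth of 1 NOK over T: 1 + 0.0354×30/360 = 1.002950.
CIP: F = S · (grow TRY)/(grow NOK) = 2.563 × 1.0050917/1.002950 = 2.568473 TRY per NOK.
Invert for NOK per TRY: 1 / 2.568473 = 0.38934.

0.38934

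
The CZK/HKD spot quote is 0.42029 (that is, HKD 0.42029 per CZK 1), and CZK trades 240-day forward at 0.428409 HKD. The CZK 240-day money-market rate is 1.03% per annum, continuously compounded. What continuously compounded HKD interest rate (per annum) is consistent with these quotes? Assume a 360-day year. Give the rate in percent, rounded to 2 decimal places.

3.90%

T = 240/360 years.
CIP gives F = S · g_HKD/g_CZK, so g_HKD/g_CZK = 0.428409/0.42029 = 1.0193176.
The CZK side grows by e^(0.0103×240/360) = 1.0068903.
Hence g_HKD = 1.026341.
Take logs: ln 1.026341 / (240/360) = 0.039000, so 3.90%.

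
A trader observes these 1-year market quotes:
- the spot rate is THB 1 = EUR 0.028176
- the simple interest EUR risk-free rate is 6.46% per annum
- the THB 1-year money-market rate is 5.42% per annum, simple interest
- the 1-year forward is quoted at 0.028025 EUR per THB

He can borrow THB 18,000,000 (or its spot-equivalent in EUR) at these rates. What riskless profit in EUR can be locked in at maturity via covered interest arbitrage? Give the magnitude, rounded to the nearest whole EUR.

T = 1 year.
Keep in THB, deliver into the forward: 18,000,000·1.054200·0.028025 = EUR 531,791.19.
Swap to EUR now, deposit: 18,000,000·0.028176·1.064600 = EUR 539,931.05.
The quoted forward undervalues THB, so borrow THB, convert to EUR at spot, deposit the EUR at 6.46%, and buy THB forward at 0.028025 to cover the loan.
The gap between the two covered legs is EUR 8,140.

EUR 8,140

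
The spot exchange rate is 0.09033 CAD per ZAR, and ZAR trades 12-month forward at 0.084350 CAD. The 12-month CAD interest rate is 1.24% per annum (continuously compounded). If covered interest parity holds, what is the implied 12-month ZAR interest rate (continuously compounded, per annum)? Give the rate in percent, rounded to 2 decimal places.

8.09%

T = 1 year.
F/S = 0.08435/0.09033 = 0.9337983 = (growth of CAD) / (growth of ZAR).
The CAD side grows by e^(0.0124×1) = 1.0124772.
So the ZAR growth factor = 1.0842568.
r = ln(1.0842568)/1 = 0.080895 → 8.09%.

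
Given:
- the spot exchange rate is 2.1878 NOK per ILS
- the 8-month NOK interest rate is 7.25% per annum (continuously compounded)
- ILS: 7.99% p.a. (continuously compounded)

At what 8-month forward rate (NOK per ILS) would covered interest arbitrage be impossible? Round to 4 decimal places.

2.1770

T = 8/12 years.
NOK accumulates by e^(0.0725×8/12) = 1.0495204.
ILS accumulates by e^(0.0799×8/12) = 1.0547109.
CIP: F = S · (grow NOK)/(grow ILS) = 2.1878 × 1.0495204/1.0547109 = 2.177033 NOK per ILS.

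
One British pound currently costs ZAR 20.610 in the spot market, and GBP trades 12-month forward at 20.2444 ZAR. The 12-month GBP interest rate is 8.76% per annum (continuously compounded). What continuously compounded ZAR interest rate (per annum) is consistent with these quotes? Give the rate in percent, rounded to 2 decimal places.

T = 1 year.
CIP gives F = S · g_ZAR/g_GBP, so g_ZAR/g_GBP = 20.2444/20.61 = 0.9822610.
The GBP side grows by e^(0.0876×1) = 1.0915514.
That pins the ZAR growth at 1.0721884.
r = ln(1.0721884)/1 = 0.069702 → 6.97%.

6.97%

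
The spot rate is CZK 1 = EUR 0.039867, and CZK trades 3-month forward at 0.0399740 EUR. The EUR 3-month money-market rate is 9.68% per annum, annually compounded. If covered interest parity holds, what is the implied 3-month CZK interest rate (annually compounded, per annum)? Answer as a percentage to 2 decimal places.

T = 3/12 years.
By CIP, F/S equals the EUR-to-CZK growth ratio: 0.039974/0.039867 = 1.0026839.
The EUR side grows by (1 + 0.0968)^(3/12) = 1.0233681.
So the CZK growth factor = 1.0206288.
r = 1.0206288^(12/3) − 1 = 0.085104 → 8.51%.

8.51%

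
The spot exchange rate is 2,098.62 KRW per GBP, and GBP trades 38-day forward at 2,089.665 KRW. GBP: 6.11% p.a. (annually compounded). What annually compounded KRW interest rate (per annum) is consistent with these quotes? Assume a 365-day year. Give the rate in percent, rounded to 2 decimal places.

T = 38/365 years.
F/S = 2089.665/2098.62 = 0.9957329 = (growth of KRW) / (growth of GBP).
GBP growth factor: (1 + 0.0611)^(38/365) = 1.0061934.
That pins the KRW growth at 1.0018999.
Annualise: 1.0018999^(365/38) − 1 = 0.018399 = 1.84%.

1.84%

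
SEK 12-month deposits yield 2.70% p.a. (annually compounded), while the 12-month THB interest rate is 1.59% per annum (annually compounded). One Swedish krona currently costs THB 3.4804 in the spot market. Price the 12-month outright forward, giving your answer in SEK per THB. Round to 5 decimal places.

T = 1 year.
Growth of 1 THB over T: (1 + 0.0159)^1 = 1.015900.
SEK growth factor: (1 + 0.0270)^1 = 1.027000.
Forward (THB per SEK) = 3.4804 × 1.015900 / 1.027000 = 3.442783.
Quoted the other way: 1/3.442783 = 0.29046 SEK per THB.

0.29046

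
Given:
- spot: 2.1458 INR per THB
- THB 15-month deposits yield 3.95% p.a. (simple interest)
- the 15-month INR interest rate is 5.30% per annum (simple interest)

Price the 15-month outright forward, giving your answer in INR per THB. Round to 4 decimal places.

T = 15/12 years.
INR growth factor: 1 + 0.0530×15/12 = 1.066250.
Growth of 1 THB over T: 1 + 0.0395×15/12 = 1.049375.
So F = 2.1458 × 1.066250 / 1.049375 = 2.180307 (INR/THB).

2.1803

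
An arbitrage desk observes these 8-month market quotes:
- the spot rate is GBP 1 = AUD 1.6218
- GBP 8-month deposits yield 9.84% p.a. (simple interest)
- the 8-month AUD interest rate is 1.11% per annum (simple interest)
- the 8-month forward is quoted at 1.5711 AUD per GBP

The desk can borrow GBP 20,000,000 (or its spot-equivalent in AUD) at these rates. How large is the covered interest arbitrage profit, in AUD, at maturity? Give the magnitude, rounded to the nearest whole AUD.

T = 8/12 years.
Keep in GBP, deliver into the forward: 20,000,000·1.065600·1.5711 = AUD 33,483,283.20.
Swap to AUD now, deposit: 20,000,000·1.6218·1.007400 = AUD 32,676,026.40.
The quoted forward overvalues GBP, so borrow AUD, buy GBP at spot, deposit the GBP at 9.84%, and sell the proceeds forward at 1.5711.
Profit = 33,483,283.20 − 32,676,026.40 = AUD 807,257.

AUD 807,257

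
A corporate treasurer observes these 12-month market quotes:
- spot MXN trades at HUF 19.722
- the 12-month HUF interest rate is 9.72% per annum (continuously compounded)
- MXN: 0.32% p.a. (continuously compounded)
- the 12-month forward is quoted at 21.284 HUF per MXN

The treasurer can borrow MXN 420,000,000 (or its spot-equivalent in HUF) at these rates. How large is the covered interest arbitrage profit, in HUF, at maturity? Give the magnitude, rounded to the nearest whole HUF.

T = 1 year.
Route A — deposit MXN, sell forward: 420,000,000 × 1.003205125466 × 21.284 = HUF 8,967,931,513.98.
Route B — convert at spot, deposit HUF: 420,000,000 × 19.722 × 1.102080767734 = HUF 9,128,799,498.52.
The quoted forward undervalues MXN, so borrow MXN, convert to HUF at spot, deposit the HUF at 9.72%, and buy MXN forward at 21.284 to cover the loan.
Profit = 9,128,799,498.52 − 8,967,931,513.98 = HUF 160,867,985.

HUF 160,867,985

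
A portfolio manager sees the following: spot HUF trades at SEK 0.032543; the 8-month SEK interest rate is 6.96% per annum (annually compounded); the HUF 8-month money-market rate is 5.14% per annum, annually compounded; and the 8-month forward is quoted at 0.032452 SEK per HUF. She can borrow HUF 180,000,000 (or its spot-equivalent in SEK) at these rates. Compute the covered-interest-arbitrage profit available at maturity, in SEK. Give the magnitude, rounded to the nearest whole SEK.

T = 8/12 years.
Invest the HUF and cover forward: 180,000,000 × 1.033979627 × 0.032452 = SEK 6,039,847.23.
Convert at spot and invest in SEK: 180,000,000 × 0.032543 × 1.045877763 = SEK 6,126,480.01.
The quoted forward undervalues HUF, so borrow HUF, convert to SEK at spot, deposit the SEK at 6.96%, and buy HUF forward at 0.032452 to cover the loan.
The gap between the two covered legs is SEK 86,633.

SEK 86,633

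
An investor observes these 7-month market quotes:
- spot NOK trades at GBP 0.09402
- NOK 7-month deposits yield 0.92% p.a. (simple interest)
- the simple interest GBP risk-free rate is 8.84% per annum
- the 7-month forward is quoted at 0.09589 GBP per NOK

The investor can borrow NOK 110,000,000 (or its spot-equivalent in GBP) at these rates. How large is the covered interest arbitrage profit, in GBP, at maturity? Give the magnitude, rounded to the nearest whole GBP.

T = 7/12 years.
Route A — deposit NOK, sell forward: 110,000,000 × 1.0053666667 × 0.09589 = GBP 10,604,507.06.
Route B — convert at spot, deposit GBP: 110,000,000 × 0.09402 × 1.0515666667 = GBP 10,875,512.78.
The quoted forward undervalues NOK, so borrow NOK, convert to GBP at spot, deposit the GBP at 8.84%, and buy NOK forward at 0.09589 to cover the loan.
The gap between the two covered legs is GBP 271,006.

GBP 271,006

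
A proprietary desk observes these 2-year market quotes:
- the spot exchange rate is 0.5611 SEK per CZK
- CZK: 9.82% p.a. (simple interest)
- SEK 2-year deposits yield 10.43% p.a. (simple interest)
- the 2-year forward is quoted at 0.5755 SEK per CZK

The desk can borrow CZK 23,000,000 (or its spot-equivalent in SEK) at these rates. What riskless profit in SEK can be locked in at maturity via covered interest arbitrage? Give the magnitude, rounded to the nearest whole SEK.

T = 2 years.
Route A — deposit CZK, sell forward: 23,000,000 × 1.196400 × 0.5755 = SEK 15,836,148.60.
Route B — convert at spot, deposit SEK: 23,000,000 × 0.5611 × 1.208600 = SEK 15,597,345.58.
The quoted forward overvalues CZK, so borrow SEK, buy CZK at spot, deposit the CZK at 9.82%, and sell the proceeds forward at 0.5755.
Arbitrage profit = |15,836,148.60 − 15,597,345.58| = SEK 238,803.

SEK 238,803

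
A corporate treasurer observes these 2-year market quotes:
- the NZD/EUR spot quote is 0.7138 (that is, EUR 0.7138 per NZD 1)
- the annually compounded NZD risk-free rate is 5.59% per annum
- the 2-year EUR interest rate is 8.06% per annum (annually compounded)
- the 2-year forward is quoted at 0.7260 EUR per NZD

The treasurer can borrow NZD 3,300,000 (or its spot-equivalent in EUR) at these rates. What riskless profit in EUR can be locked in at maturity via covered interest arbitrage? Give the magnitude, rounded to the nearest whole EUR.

T = 2 years.
Invest the NZD and cover forward: 3,300,000 × 1.11492481 × 0.7260 = EUR 2,671,136.86.
Convert at spot and invest in EUR: 3,300,000 × 0.7138 × 1.16769636 = EUR 2,750,555.48.
The quoted forward undervalues NZD, so borrow NZD, convert to EUR at spot, deposit the EUR at 8.06%, and buy NZD forward at 0.7260 to cover the loan.
Arbitrage profit = |2,671,136.86 − 2,750,555.48| = EUR 79,419.

EUR 79,419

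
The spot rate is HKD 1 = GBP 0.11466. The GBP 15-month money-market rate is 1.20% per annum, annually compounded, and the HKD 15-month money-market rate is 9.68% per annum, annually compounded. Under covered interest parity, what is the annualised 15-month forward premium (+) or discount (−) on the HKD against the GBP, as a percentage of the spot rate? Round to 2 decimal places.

-7.66%

T = 15/12 years.
No-arbitrage forward: 0.11466 × 1.0150224 / 1.1224301 = 0.10368794 GBP/HKD.
(F − S)/S ÷ T = (0.10368794 − 0.11466)/0.11466/(15/12) = -0.076554 → -7.66%.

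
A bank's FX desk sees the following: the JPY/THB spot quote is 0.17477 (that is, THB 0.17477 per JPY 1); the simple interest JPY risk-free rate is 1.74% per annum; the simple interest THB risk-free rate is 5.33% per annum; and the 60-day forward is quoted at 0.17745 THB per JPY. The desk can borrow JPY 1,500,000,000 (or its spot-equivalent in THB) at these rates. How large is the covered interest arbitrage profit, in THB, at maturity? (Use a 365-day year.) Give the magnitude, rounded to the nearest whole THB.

THB 2,484,425

T = 60/365 years.
Invest the JPY and cover forward: 1,500,000,000 × 1.00286027397 × 0.17745 = THB 266,936,333.42.
Convert at spot and invest in THB: 1,500,000,000 × 0.17477 × 1.00876164384 = THB 264,451,908.74.
The quoted forward overvalues JPY, so borrow THB, buy JPY at spot, deposit the JPY at 1.74%, and sell the proceeds forward at 0.17745.
The gap between the two covered legs is THB 2,484,425.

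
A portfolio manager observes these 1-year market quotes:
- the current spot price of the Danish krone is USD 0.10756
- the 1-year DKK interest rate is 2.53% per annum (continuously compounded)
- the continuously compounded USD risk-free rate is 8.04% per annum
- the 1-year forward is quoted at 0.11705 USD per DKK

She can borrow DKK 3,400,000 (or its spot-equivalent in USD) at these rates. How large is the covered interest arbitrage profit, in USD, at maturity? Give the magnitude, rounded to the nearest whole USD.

USD 11,846

T = 1 year.
Invest the DKK and cover forward: 3,400,000 × 1.02562276 × 0.11705 = USD 408,167.09.
Convert at spot and invest in USD: 3,400,000 × 0.10756 × 1.08372047 = USD 396,320.91.
The quoted forward overvalues DKK, so borrow USD, buy DKK at spot, deposit the DKK at 2.53%, and sell the proceeds forward at 0.11705.
Arbitrage profit = |408,167.09 − 396,320.91| = USD 11,846.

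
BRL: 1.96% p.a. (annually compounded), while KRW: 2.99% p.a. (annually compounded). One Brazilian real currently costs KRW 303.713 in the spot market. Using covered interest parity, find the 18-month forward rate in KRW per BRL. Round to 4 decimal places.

308.3268

T = 18/12 years.
Growth of 1 KRW over T: (1 + 0.0299)^(18/12) = 1.045183602.
Growth of 1 BRL over T: (1 + 0.0196)^(18/12) = 1.029543593.
So F = 303.713 × 1.045183602 / 1.029543593 = 308.326767 (KRW/BRL).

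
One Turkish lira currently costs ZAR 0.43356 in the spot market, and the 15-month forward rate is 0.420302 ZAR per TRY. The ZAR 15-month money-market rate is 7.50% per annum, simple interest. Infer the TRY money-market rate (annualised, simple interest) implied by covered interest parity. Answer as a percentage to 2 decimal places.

10.26%

T = 15/12 years.
CIP gives F = S · g_ZAR/g_TRY, so g_ZAR/g_TRY = 0.420302/0.43356 = 0.9694206.
ZAR growth factor: 1 + 0.0750×15/12 = 1.093750.
Hence g_TRY = 1.1282512.
(1.1282512 − 1)/T = 0.102601, i.e. 10.26%.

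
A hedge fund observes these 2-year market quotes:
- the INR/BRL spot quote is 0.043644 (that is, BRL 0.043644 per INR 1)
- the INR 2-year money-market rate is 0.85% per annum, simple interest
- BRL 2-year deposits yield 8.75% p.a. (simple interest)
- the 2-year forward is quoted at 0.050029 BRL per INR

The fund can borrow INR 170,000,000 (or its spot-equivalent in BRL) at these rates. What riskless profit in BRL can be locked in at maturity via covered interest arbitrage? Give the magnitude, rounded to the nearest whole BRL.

BRL 68,375

T = 2 years.
Keep in INR, deliver into the forward: 170,000,000·1.017000·0.050029 = BRL 8,649,513.81.
Swap to BRL now, deposit: 170,000,000·0.043644·1.175000 = BRL 8,717,889.00.
The quoted forward undervalues INR, so borrow INR, convert to BRL at spot, deposit the BRL at 8.75%, and buy INR forward at 0.050029 to cover the loan.
Arbitrage profit = |8,649,513.81 − 8,717,889.00| = BRL 68,375.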